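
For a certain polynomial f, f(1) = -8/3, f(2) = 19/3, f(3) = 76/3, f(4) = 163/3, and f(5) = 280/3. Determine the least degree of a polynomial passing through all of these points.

2

Forward differences of the values at x = 1, 2, 3, 4, 5:
  f  : -8/3  19/3  76/3  163/3  280/3
  Δ  : 9  19  29  39
  Δ^2: 10  10  10
  Δ^3: 0  0
  Δ^4: 0
The second differences are constant (10) and nonzero, while all higher differences vanish, so the minimal degree is 2.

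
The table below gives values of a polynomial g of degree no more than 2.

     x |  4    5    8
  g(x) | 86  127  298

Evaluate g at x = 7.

233

Write g(x) = ax^2 + bx + c. Substituting each data point gives a linear system:
  16a + 4b + c = 86
  25a + 5b + c = 127
  64a + 8b + c = 298
Solving the system yields a = 4, b = 5, c = 2.
So g(x) = 4x^2 + 5x + 2.
Then g(7) = 233.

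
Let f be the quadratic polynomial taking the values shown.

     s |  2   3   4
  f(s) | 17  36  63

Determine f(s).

Using the Lagrange interpolation formula with nodes 2, 3, 4:
  L_0(s) = (s - 3)(s - 4) / 2
  L_1(s) = (s - 2)(s - 4) / -1
  L_2(s) = (s - 2)(s - 3) / 2
Then f(s) = 17·L_0(s) + 36·L_1(s) + 63·L_2(s).
Expanding and collecting terms gives f(s) = 4s^2 - s + 3.
Check: f(4) = 63. ✓

f(s) = 4s^2 - s + 3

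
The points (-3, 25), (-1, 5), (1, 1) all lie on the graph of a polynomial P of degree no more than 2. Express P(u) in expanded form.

Write P(u) = au^2 + bu + c. Substituting each data point gives a linear system:
  9a - 3b + c = 25
  a - b + c = 5
  a + b + c = 1
Solving the system yields a = 2, b = -2, c = 1.
So P(u) = 2u^2 - 2u + 1.
Check: P(-1) = 5. ✓

P(u) = 2u^2 - 2u + 1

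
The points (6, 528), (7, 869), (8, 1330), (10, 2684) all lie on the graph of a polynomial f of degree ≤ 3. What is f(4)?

Write f(t) = at^3 + bt^2 + ct + d. Substituting each data point gives a linear system:
  216a + 36b + 6c + d = 528
  343a + 49b + 7c + d = 869
  512a + 64b + 8c + d = 1330
  1000a + 100b + 10c + d = 2684
Solving the system yields a = 3, b = -3, c = -1, d = -6.
So f(t) = 3t^3 - 3t^2 - t - 6.
Then f(4) = 134.

134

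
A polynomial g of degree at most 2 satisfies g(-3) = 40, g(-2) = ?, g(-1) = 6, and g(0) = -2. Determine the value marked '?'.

20

The 3 known points determine the degree-2 polynomial uniquely.
Write g(n) = an^2 + bn + c. Substituting each data point gives a linear system:
  9a - 3b + c = 40
  a - b + c = 6
  c = -2
Solving the system yields a = 3, b = -5, c = -2.
So g(n) = 3n^2 - 5n - 2.
Then g(-2) = 20.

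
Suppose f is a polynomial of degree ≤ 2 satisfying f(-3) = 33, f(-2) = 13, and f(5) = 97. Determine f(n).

Write f(n) = an^2 + bn + c. Substituting each data point gives a linear system:
  9a - 3b + c = 33
  4a - 2b + c = 13
  25a + 5b + c = 97
Solving the system yields a = 4, b = 0, c = -3.
So f(n) = 4n^2 - 3.
Check: f(5) = 97. ✓

f(n) = 4n^2 - 3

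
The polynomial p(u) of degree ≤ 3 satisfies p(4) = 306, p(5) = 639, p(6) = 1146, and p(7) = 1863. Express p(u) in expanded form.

Write p(u) = au^3 + bu^2 + cu + d. Substituting each data point gives a linear system:
  64a + 16b + 4c + d = 306
  125a + 25b + 5c + d = 639
  216a + 36b + 6c + d = 1146
  343a + 49b + 7c + d = 1863
Solving the system yields a = 6, b = -3, c = -6, d = -6.
So p(u) = 6u^3 - 3u^2 - 6u - 6.
Check: p(7) = 1863. ✓

p(u) = 6u^3 - 3u^2 - 6u - 6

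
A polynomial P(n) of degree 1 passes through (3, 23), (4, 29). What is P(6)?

Write P(n) = an + b. Substituting each data point gives a linear system:
  3a + b = 23
  4a + b = 29
Solving the system yields a = 6, b = 5.
So P(n) = 6n + 5.
Then P(6) = 41.

41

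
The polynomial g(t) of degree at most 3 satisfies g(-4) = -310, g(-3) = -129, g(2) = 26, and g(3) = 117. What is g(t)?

g(t) = 5t^3 - 4t - 6

Using the Lagrange interpolation formula with nodes -4, -3, 2, 3:
  L_0(t) = (t + 3)(t - 2)(t - 3) / -42
  L_1(t) = (t + 4)(t - 2)(t - 3) / 30
  L_2(t) = (t + 4)(t + 3)(t - 3) / -30
  L_3(t) = (t + 4)(t + 3)(t - 2) / 42
Then g(t) = -310·L_0(t) - 129·L_1(t) + 26·L_2(t) + 117·L_3(t).
Expanding and collecting terms gives g(t) = 5t³ - 4t - 6.
Check: g(3) = 117. ✓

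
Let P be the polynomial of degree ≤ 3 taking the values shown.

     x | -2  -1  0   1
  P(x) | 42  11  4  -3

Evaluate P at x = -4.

Using the Lagrange interpolation formula with nodes -2, -1, 0, 1:
  L_0(x) = (x + 1)x(x - 1) / -6
  L_1(x) = (x + 2)x(x - 1) / 2
  L_2(x) = (x + 2)(x + 1)(x - 1) / -2
  L_3(x) = (x + 2)(x + 1)x / 6
Then P(x) = 42·L_0(x) + 11·L_1(x) + 4·L_2(x) - 3·L_3(x).
Expanding and collecting terms gives P(x) = -4x³ - 3x + 4.
Evaluating at x = -4: P(-4) = 272.

272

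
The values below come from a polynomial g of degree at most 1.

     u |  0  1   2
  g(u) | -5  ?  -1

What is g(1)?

The 2 known points determine the degree-1 polynomial uniquely.
Write g(u) = au + b. Substituting each data point gives a linear system:
  b = -5
  2a + b = -1
Solving the system yields a = 2, b = -5.
So g(u) = 2u - 5.
Then g(1) = -3.

-3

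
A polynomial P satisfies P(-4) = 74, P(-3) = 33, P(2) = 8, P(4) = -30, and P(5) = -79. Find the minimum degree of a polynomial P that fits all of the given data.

Divided differences on the nodes -4, -3, 2, 4, 5:
  order 0: 74  33  8  -30  -79
  order 1: -41  -5  -19  -49
  order 2: 6  -2  -10
  order 3: -1  -1
  order 4: 0
The order-3 divided differences are all -1 (nonzero) and every higher order vanishes, so the data lies on a polynomial of degree exactly 3.

3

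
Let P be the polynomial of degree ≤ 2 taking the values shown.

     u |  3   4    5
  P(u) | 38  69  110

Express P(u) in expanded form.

P(u) = 5u^2 - 4u + 5

Using the Lagrange interpolation formula with nodes 3, 4, 5:
  L_0(u) = (u - 4)(u - 5) / 2
  L_1(u) = (u - 3)(u - 5) / -1
  L_2(u) = (u - 3)(u - 4) / 2
Then P(u) = 38·L_0(u) + 69·L_1(u) + 110·L_2(u).
Expanding and collecting terms gives P(u) = 5u² - 4u + 5.
Check: P(5) = 110. ✓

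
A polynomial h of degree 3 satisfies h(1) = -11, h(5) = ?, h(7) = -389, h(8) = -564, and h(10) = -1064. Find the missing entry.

-159

The 4 known points determine the degree-3 polynomial uniquely.
Write h(t) = at^3 + bt^2 + ct + d. Substituting each data point gives a linear system:
  a + b + c + d = -11
  343a + 49b + 7c + d = -389
  512a + 64b + 8c + d = -564
  1000a + 100b + 10c + d = -1064
Solving the system yields a = -1, b = 0, c = -6, d = -4.
So h(t) = -t^3 - 6t - 4.
Then h(5) = -159.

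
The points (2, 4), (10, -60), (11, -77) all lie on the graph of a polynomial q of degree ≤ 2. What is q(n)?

Write q(n) = an^2 + bn + c. Substituting each data point gives a linear system:
  4a + 2b + c = 4
  100a + 10b + c = -60
  121a + 11b + c = -77
Solving the system yields a = -1, b = 4, c = 0.
So q(n) = -n² + 4n.
Check: q(10) = -60. ✓

q(n) = -n^2 + 4n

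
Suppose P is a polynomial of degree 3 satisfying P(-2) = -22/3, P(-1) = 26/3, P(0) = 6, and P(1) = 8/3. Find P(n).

P(n) = 3n^3 - (1/3)n^2 - 6n + 6

Using the Lagrange interpolation formula with nodes -2, -1, 0, 1:
  L_0(n) = (n + 1)n(n - 1) / -6
  L_1(n) = (n + 2)n(n - 1) / 2
  L_2(n) = (n + 2)(n + 1)(n - 1) / -2
  L_3(n) = (n + 2)(n + 1)n / 6
Then P(n) = -22/3·L_0(n) + 26/3·L_1(n) + 6·L_2(n) + 8/3·L_3(n).
Expanding and collecting terms gives P(n) = 3n^3 - (1/3)n^2 - 6n + 6.
Check: P(-2) = -22/3. ✓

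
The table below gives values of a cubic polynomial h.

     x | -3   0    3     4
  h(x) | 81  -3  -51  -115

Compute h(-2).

29

Using the Lagrange interpolation formula with nodes -3, 0, 3, 4:
  L_0(x) = x(x - 3)(x - 4) / -126
  L_1(x) = (x + 3)(x - 3)(x - 4) / 36
  L_2(x) = (x + 3)x(x - 4) / -18
  L_3(x) = (x + 3)x(x - 3) / 28
Then h(x) = 81·L_0(x) - 3·L_1(x) - 51·L_2(x) - 115·L_3(x).
Expanding and collecting terms gives h(x) = -2x^3 + 2x^2 - 4x - 3.
Evaluating at x = -2: h(-2) = 29.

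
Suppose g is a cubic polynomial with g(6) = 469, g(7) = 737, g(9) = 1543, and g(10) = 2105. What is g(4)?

Write g(t) = at^3 + bt^2 + ct + d. Substituting each data point gives a linear system:
  216a + 36b + 6c + d = 469
  343a + 49b + 7c + d = 737
  729a + 81b + 9c + d = 1543
  1000a + 100b + 10c + d = 2105
Solving the system yields a = 2, b = 1, c = 1, d = -5.
So g(t) = 2t^3 + t^2 + t - 5.
Then g(4) = 143.

143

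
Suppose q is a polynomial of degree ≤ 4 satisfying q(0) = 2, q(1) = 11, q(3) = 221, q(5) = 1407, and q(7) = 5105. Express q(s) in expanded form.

q(s) = 2s^4 + 6s^2 + s + 2

Using the Lagrange interpolation formula with nodes 0, 1, 3, 5, 7:
  L_0(s) = (s - 1)(s - 3)(s - 5)(s - 7) / 105
  L_1(s) = s(s - 3)(s - 5)(s - 7) / -48
  L_2(s) = s(s - 1)(s - 5)(s - 7) / 48
  L_3(s) = s(s - 1)(s - 3)(s - 7) / -80
  L_4(s) = s(s - 1)(s - 3)(s - 5) / 336
Then q(s) = 2·L_0(s) + 11·L_1(s) + 221·L_2(s) + 1407·L_3(s) + 5105·L_4(s).
Expanding and collecting terms gives q(s) = 2s⁴ + 6s² + s + 2.
Check: q(3) = 221. ✓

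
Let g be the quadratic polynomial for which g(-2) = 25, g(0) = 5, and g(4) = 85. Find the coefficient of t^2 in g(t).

5

Write g(t) = at^2 + bt + c. Substituting each data point gives a linear system:
  4a - 2b + c = 25
  c = 5
  16a + 4b + c = 85
Solving the system yields a = 5, b = 0, c = 5.
So g(t) = 5t² + 5.
The leading coefficient is 5.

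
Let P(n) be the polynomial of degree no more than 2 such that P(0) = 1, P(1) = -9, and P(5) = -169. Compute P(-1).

-1

Write P(n) = an^2 + bn + c. Substituting each data point gives a linear system:
  c = 1
  a + b + c = -9
  25a + 5b + c = -169
Solving the system yields a = -6, b = -4, c = 1.
So P(n) = -6n^2 - 4n + 1.
Then P(-1) = -1.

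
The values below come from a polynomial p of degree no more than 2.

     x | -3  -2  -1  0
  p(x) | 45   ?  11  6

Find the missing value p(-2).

The 3 known points determine the degree-2 polynomial uniquely.
Write p(x) = ax^2 + bx + c. Substituting each data point gives a linear system:
  9a - 3b + c = 45
  a - b + c = 11
  c = 6
Solving the system yields a = 4, b = -1, c = 6.
So p(x) = 4x^2 - x + 6.
Then p(-2) = 24.

24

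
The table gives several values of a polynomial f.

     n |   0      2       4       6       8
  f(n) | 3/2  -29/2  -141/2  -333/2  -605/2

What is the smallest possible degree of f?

Forward differences of the values at n = 0, 2, 4, 6, 8:
  f  : 3/2  -29/2  -141/2  -333/2  -605/2
  Δ  : -16  -56  -96  -136
  Δ^2: -40  -40  -40
  Δ^3: 0  0
  Δ^4: 0
The second differences are constant (-40) and nonzero, while all higher differences vanish, so the minimal degree is 2.

2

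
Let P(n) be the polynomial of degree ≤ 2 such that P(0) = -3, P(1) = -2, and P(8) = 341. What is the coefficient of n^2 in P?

6

Write P(n) = an^2 + bn + c. Substituting each data point gives a linear system:
  c = -3
  a + b + c = -2
  64a + 8b + c = 341
Solving the system yields a = 6, b = -5, c = -3.
So P(n) = 6n^2 - 5n - 3.
The leading coefficient is 6.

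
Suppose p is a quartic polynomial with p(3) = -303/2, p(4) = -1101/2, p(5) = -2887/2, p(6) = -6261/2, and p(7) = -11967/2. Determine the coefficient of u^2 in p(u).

-4

Write p(u) = au^4 + bu^3 + cu^2 + du + e. Substituting each data point gives a linear system:
  81a + 27b + 9c + 3d + e = -303/2
  256a + 64b + 16c + 4d + e = -1101/2
  625a + 125b + 25c + 5d + e = -2887/2
  1296a + 216b + 36c + 6d + e = -6261/2
  2401a + 343b + 49c + 7d + e = -11967/2
Solving the system yields a = -3, b = 4, c = -4, d = 6, e = 3/2.
So p(u) = -3u^4 + 4u^3 - 4u^2 + 6u + 3/2.
The coefficient of u^2 is -4.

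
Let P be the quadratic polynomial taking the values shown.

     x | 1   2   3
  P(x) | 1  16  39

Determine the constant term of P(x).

Write P(x) = ax^2 + bx + c. Substituting each data point gives a linear system:
  a + b + c = 1
  4a + 2b + c = 16
  9a + 3b + c = 39
Solving the system yields a = 4, b = 3, c = -6.
So P(x) = 4x² + 3x - 6.
The constant term is -6.

-6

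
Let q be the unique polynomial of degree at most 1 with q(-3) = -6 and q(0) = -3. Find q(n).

Write q(n) = an + b. Substituting each data point gives a linear system:
  -3a + b = -6
  b = -3
Solving the system yields a = 1, b = -3.
So q(n) = n - 3.
Check: q(0) = -3. ✓

q(n) = n - 3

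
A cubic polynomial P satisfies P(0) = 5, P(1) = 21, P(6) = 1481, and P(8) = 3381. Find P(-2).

Write P(u) = au^3 + bu^2 + cu + d. Substituting each data point gives a linear system:
  d = 5
  a + b + c + d = 21
  216a + 36b + 6c + d = 1481
  512a + 64b + 8c + d = 3381
Solving the system yields a = 6, b = 4, c = 6, d = 5.
So P(u) = 6u^3 + 4u^2 + 6u + 5.
Then P(-2) = -39.

-39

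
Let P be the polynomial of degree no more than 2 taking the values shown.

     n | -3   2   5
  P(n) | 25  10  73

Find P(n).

Write P(n) = an^2 + bn + c. Substituting each data point gives a linear system:
  9a - 3b + c = 25
  4a + 2b + c = 10
  25a + 5b + c = 73
Solving the system yields a = 3, b = 0, c = -2.
So P(n) = 3n^2 - 2.
Check: P(5) = 73. ✓

P(n) = 3n^2 - 2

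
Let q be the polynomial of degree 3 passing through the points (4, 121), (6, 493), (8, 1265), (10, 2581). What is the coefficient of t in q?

-2

Write q(t) = at^3 + bt^2 + ct + d. Substituting each data point gives a linear system:
  64a + 16b + 4c + d = 121
  216a + 36b + 6c + d = 493
  512a + 64b + 8c + d = 1265
  1000a + 100b + 10c + d = 2581
Solving the system yields a = 3, b = -4, c = -2, d = 1.
So q(t) = 3t³ - 4t² - 2t + 1.
The coefficient of t is -2.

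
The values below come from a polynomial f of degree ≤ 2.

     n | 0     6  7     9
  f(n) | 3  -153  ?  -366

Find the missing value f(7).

-214

The 3 known points determine the degree-2 polynomial uniquely.
Write f(n) = an^2 + bn + c. Substituting each data point gives a linear system:
  c = 3
  36a + 6b + c = -153
  81a + 9b + c = -366
Solving the system yields a = -5, b = 4, c = 3.
So f(n) = -5n² + 4n + 3.
Then f(7) = -214.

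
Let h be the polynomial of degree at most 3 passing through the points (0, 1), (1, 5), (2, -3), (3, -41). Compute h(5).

Forward differences of the values at s = 0, 1, 2, 3:
  h  : 1  5  -3  -41
  Δ  : 4  -8  -38
  Δ^2: -12  -30
  Δ^3: -18
The third differences are constant, confirming degree 3.
Interpolating (Newton forward form) and evaluating at s = 5 gives h(5) = -279.

-279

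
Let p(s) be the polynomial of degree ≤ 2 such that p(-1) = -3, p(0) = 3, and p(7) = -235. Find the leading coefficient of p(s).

Write p(s) = as^2 + bs + c. Substituting each data point gives a linear system:
  a - b + c = -3
  c = 3
  49a + 7b + c = -235
Solving the system yields a = -5, b = 1, c = 3.
So p(s) = -5s^2 + s + 3.
The leading coefficient is -5.

-5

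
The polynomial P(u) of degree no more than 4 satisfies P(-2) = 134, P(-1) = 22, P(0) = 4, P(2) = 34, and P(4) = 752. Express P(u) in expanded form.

Write P(u) = au^4 + bu^3 + cu^2 + du + e. Substituting each data point gives a linear system:
  16a - 8b + 4c - 2d + e = 134
  a - b + c - d + e = 22
  e = 4
  16a + 8b + 4c + 2d + e = 34
  256a + 64b + 16c + 4d + e = 752
Solving the system yields a = 4, b = -5, c = 4, d = -5, e = 4.
So P(u) = 4u^4 - 5u^3 + 4u^2 - 5u + 4.
Check: P(0) = 4. ✓

P(u) = 4u^4 - 5u^3 + 4u^2 - 5u + 4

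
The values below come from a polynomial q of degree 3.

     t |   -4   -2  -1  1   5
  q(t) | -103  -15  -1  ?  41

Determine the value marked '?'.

The 4 known points determine the degree-3 polynomial uniquely.
Write q(t) = at^3 + bt^2 + ct + d. Substituting each data point gives a linear system:
  -64a + 16b - 4c + d = -103
  -8a + 4b - 2c + d = -15
  -a + b - c + d = -1
  125a + 25b + 5c + d = 41
Solving the system yields a = 1, b = -3, c = -2, d = 1.
So q(t) = t^3 - 3t^2 - 2t + 1.
Then q(1) = -3.

-3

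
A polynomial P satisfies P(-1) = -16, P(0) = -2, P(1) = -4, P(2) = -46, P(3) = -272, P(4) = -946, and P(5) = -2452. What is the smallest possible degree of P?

4

Forward differences of the values at n = -1, 0, 1, 2, 3, 4, 5:
  P  : -16  -2  -4  -46  -272  -946  -2452
  Δ  : 14  -2  -42  -226  -674  -1506
  Δ^2: -16  -40  -184  -448  -832
  Δ^3: -24  -144  -264  -384
  Δ^4: -120  -120  -120
  Δ^5: 0  0
  Δ^6: 0
The fourth differences are constant (-120) and nonzero, while all higher differences vanish, so the minimal degree is 4.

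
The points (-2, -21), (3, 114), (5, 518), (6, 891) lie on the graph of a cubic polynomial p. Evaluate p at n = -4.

Write p(n) = an^3 + bn^2 + cn + d. Substituting each data point gives a linear system:
  -8a + 4b - 2c + d = -21
  27a + 9b + 3c + d = 114
  125a + 25b + 5c + d = 518
  216a + 36b + 6c + d = 891
Solving the system yields a = 4, b = 1, c = -2, d = 3.
So p(n) = 4n^3 + n^2 - 2n + 3.
Then p(-4) = -229.

-229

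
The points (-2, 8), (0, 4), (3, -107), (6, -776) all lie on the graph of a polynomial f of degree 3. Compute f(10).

Write f(n) = an^3 + bn^2 + cn + d. Substituting each data point gives a linear system:
  -8a + 4b - 2c + d = 8
  d = 4
  27a + 9b + 3c + d = -107
  216a + 36b + 6c + d = -776
Solving the system yields a = -3, b = -4, c = 2, d = 4.
So f(n) = -3n^3 - 4n^2 + 2n + 4.
Then f(10) = -3376.

-3376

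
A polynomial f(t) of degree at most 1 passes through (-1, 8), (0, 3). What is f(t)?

f(t) = -5t + 3

Using the Lagrange interpolation formula with nodes -1, 0:
  L_0(t) = t / -1
  L_1(t) = (t + 1) / 1
Then f(t) = 8·L_0(t) + 3·L_1(t).
Expanding and collecting terms gives f(t) = -5t + 3.
Check: f(-1) = 8. ✓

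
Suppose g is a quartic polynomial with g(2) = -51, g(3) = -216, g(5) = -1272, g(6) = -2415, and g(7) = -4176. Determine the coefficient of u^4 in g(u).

-1

Write g(u) = au^4 + bu^3 + cu^2 + du + e. Substituting each data point gives a linear system:
  16a + 8b + 4c + 2d + e = -51
  81a + 27b + 9c + 3d + e = -216
  625a + 125b + 25c + 5d + e = -1272
  1296a + 216b + 36c + 6d + e = -2415
  2401a + 343b + 49c + 7d + e = -4176
Solving the system yields a = -1, b = -5, c = -2, d = 5, e = 3.
So g(u) = -u^4 - 5u^3 - 2u^2 + 5u + 3.
The leading coefficient is -1.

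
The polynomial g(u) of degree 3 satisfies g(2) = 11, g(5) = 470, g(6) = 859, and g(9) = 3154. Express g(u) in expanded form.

Write g(u) = au^3 + bu^2 + cu + d. Substituting each data point gives a linear system:
  8a + 4b + 2c + d = 11
  125a + 25b + 5c + d = 470
  216a + 36b + 6c + d = 859
  729a + 81b + 9c + d = 3154
Solving the system yields a = 5, b = -6, c = 0, d = -5.
So g(u) = 5u³ - 6u² - 5.
Check: g(6) = 859. ✓

g(u) = 5u^3 - 6u^2 - 5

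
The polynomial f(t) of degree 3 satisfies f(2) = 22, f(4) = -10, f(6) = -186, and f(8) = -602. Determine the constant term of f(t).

Write f(t) = at^3 + bt^2 + ct + d. Substituting each data point gives a linear system:
  8a + 4b + 2c + d = 22
  64a + 16b + 4c + d = -10
  216a + 36b + 6c + d = -186
  512a + 64b + 8c + d = -602
Solving the system yields a = -2, b = 6, c = 4, d = 6.
So f(t) = -2t^3 + 6t^2 + 4t + 6.
The constant term is 6.

6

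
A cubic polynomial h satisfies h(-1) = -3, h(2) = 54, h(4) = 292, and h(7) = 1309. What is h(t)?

h(t) = 3t^3 + 5t^2 + 5t

Using the Lagrange interpolation formula with nodes -1, 2, 4, 7:
  L_0(t) = (t - 2)(t - 4)(t - 7) / -120
  L_1(t) = (t + 1)(t - 4)(t - 7) / 30
  L_2(t) = (t + 1)(t - 2)(t - 7) / -30
  L_3(t) = (t + 1)(t - 2)(t - 4) / 120
Then h(t) = -3·L_0(t) + 54·L_1(t) + 292·L_2(t) + 1309·L_3(t).
Expanding and collecting terms gives h(t) = 3t^3 + 5t^2 + 5t.
Check: h(2) = 54. ✓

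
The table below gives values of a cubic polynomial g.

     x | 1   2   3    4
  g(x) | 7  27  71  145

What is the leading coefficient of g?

Write g(x) = ax^3 + bx^2 + cx + d. Substituting each data point gives a linear system:
  a + b + c + d = 7
  8a + 4b + 2c + d = 27
  27a + 9b + 3c + d = 71
  64a + 16b + 4c + d = 145
Solving the system yields a = 1, b = 6, c = -5, d = 5.
So g(x) = x^3 + 6x^2 - 5x + 5.
The leading coefficient is 1.

1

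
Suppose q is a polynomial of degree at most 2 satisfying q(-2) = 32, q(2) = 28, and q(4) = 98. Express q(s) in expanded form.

Write q(s) = as^2 + bs + c. Substituting each data point gives a linear system:
  4a - 2b + c = 32
  4a + 2b + c = 28
  16a + 4b + c = 98
Solving the system yields a = 6, b = -1, c = 6.
So q(s) = 6s^2 - s + 6.
Check: q(2) = 28. ✓

q(s) = 6s^2 - s + 6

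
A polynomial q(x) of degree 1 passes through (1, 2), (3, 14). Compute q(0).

-4

Write q(x) = ax + b. Substituting each data point gives a linear system:
  a + b = 2
  3a + b = 14
Solving the system yields a = 6, b = -4.
So q(x) = 6x - 4.
Then q(0) = -4.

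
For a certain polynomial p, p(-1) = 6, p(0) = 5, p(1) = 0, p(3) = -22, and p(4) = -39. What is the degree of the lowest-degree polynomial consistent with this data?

2

Divided differences on the nodes -1, 0, 1, 3, 4:
  order 0: 6  5  0  -22  -39
  order 1: -1  -5  -11  -17
  order 2: -2  -2  -2
  order 3: 0  0
  order 4: 0
The order-2 divided differences are all -2 (nonzero) and every higher order vanishes, so the data lies on a polynomial of degree exactly 2.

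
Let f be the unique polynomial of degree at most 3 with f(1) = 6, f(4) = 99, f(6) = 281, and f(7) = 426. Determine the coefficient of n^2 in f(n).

1

Write f(n) = an^3 + bn^2 + cn + d. Substituting each data point gives a linear system:
  a + b + c + d = 6
  64a + 16b + 4c + d = 99
  216a + 36b + 6c + d = 281
  343a + 49b + 7c + d = 426
Solving the system yields a = 1, b = 1, c = 5, d = -1.
So f(n) = n^3 + n^2 + 5n - 1.
The coefficient of n^2 is 1.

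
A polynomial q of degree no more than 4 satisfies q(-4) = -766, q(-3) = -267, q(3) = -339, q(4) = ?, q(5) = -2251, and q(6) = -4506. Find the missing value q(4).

-974

The 5 known points determine the degree-4 polynomial uniquely.
Write q(n) = an^4 + bn^3 + cn^2 + dn + e. Substituting each data point gives a linear system:
  256a - 64b + 16c - 4d + e = -766
  81a - 27b + 9c - 3d + e = -267
  81a + 27b + 9c + 3d + e = -339
  625a + 125b + 25c + 5d + e = -2251
  1296a + 216b + 36c + 6d + e = -4506
Solving the system yields a = -3, b = -2, c = -6, d = 6, e = -6.
So q(n) = -3n⁴ - 2n³ - 6n² + 6n - 6.
Then q(4) = -974.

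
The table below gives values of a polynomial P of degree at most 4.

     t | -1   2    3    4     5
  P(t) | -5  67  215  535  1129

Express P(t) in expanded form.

Write P(t) = at^4 + bt^3 + ct^2 + dt + e. Substituting each data point gives a linear system:
  a - b + c - d + e = -5
  16a + 8b + 4c + 2d + e = 67
  81a + 27b + 9c + 3d + e = 215
  256a + 64b + 16c + 4d + e = 535
  625a + 125b + 25c + 5d + e = 1129
Solving the system yields a = 1, b = 3, c = 4, d = 6, e = -1.
So P(t) = t^4 + 3t^3 + 4t^2 + 6t - 1.
Check: P(3) = 215. ✓

P(t) = t^4 + 3t^3 + 4t^2 + 6t - 1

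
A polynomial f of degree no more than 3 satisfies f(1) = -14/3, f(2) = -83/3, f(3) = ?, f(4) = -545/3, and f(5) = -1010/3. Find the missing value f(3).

-248/3

On equispaced nodes a degree-3 polynomial has vanishing fourth forward difference, so
  f(1) - 4·f(2) + 6·f(3) - 4·f(4) + f(5) = 0.
Substituting the known values and solving for f(3):
  6·f(3) = -496
  f(3) = -248/3.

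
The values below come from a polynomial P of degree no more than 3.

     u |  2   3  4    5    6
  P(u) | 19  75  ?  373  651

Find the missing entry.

187

The 4 known points determine the degree-3 polynomial uniquely.
Write P(u) = au^3 + bu^2 + cu + d. Substituting each data point gives a linear system:
  8a + 4b + 2c + d = 19
  27a + 9b + 3c + d = 75
  125a + 25b + 5c + d = 373
  216a + 36b + 6c + d = 651
Solving the system yields a = 3, b = 1, c = -6, d = 3.
So P(u) = 3u³ + u² - 6u + 3.
Then P(4) = 187.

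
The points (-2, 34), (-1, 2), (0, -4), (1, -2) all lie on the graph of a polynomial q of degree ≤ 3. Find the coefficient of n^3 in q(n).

-3

Write q(n) = an^3 + bn^2 + cn + d. Substituting each data point gives a linear system:
  -8a + 4b - 2c + d = 34
  -a + b - c + d = 2
  d = -4
  a + b + c + d = -2
Solving the system yields a = -3, b = 4, c = 1, d = -4.
So q(n) = -3n^3 + 4n^2 + n - 4.
The leading coefficient is -3.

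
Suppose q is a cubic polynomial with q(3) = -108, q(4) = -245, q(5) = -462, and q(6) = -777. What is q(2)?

Write q(u) = au^3 + bu^2 + cu + d. Substituting each data point gives a linear system:
  27a + 9b + 3c + d = -108
  64a + 16b + 4c + d = -245
  125a + 25b + 5c + d = -462
  216a + 36b + 6c + d = -777
Solving the system yields a = -3, b = -4, c = 2, d = 3.
So q(u) = -3u^3 - 4u^2 + 2u + 3.
Then q(2) = -33.

-33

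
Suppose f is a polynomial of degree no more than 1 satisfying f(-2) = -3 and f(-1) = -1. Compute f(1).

3

Write f(x) = ax + b. Substituting each data point gives a linear system:
  -2a + b = -3
  -a + b = -1
Solving the system yields a = 2, b = 1.
So f(x) = 2x + 1.
Then f(1) = 3.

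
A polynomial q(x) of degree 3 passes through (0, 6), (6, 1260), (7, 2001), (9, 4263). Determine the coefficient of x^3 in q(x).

Write q(x) = ax^3 + bx^2 + cx + d. Substituting each data point gives a linear system:
  d = 6
  216a + 36b + 6c + d = 1260
  343a + 49b + 7c + d = 2001
  729a + 81b + 9c + d = 4263
Solving the system yields a = 6, b = -2, c = 5, d = 6.
So q(x) = 6x^3 - 2x^2 + 5x + 6.
The leading coefficient is 6.

6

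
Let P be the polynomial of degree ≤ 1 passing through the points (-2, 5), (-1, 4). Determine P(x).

Write P(x) = ax + b. Substituting each data point gives a linear system:
  -2a + b = 5
  -a + b = 4
Solving the system yields a = -1, b = 3.
So P(x) = -x + 3.
Check: P(-2) = 5. ✓

P(x) = -x + 3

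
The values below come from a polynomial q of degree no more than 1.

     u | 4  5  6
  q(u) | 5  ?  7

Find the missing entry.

The 2 known points determine the degree-1 polynomial uniquely.
Write q(u) = au + b. Substituting each data point gives a linear system:
  4a + b = 5
  6a + b = 7
Solving the system yields a = 1, b = 1.
So q(u) = u + 1.
Then q(5) = 6.

6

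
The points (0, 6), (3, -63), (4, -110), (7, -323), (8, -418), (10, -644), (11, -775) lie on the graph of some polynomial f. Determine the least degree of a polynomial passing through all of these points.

2

Divided differences on the nodes 0, 3, 4, 7, 8, 10, 11:
  order 0: 6  -63  -110  -323  -418  -644  -775
  order 1: -23  -47  -71  -95  -113  -131
  order 2: -6  -6  -6  -6  -6
  order 3: 0  0  0  0
  order 4: 0  0  0
  order 5: 0  0
  order 6: 0
The order-2 divided differences are all -6 (nonzero) and every higher order vanishes, so the data lies on a polynomial of degree exactly 2.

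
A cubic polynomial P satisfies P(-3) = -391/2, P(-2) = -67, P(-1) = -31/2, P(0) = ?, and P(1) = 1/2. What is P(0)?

-5

On equispaced nodes a degree-3 polynomial has vanishing fourth forward difference, so
  P(-3) - 4·P(-2) + 6·P(-1) - 4·P(0) + P(1) = 0.
Substituting the known values and solving for P(0):
  -4·P(0) = 20
  P(0) = -5.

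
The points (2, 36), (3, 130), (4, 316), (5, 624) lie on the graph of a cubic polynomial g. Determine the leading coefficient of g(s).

5

Write g(s) = as^3 + bs^2 + cs + d. Substituting each data point gives a linear system:
  8a + 4b + 2c + d = 36
  27a + 9b + 3c + d = 130
  64a + 16b + 4c + d = 316
  125a + 25b + 5c + d = 624
Solving the system yields a = 5, b = 1, c = -6, d = 4.
So g(s) = 5s^3 + s^2 - 6s + 4.
The leading coefficient is 5.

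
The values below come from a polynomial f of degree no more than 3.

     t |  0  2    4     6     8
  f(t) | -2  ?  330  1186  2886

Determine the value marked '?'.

The 4 known points determine the degree-3 polynomial uniquely.
Write f(t) = at^3 + bt^2 + ct + d. Substituting each data point gives a linear system:
  d = -2
  64a + 16b + 4c + d = 330
  216a + 36b + 6c + d = 1186
  512a + 64b + 8c + d = 2886
Solving the system yields a = 6, b = -5/2, c = -3, d = -2.
So f(t) = 6t^3 - (5/2)t^2 - 3t - 2.
Then f(2) = 30.

30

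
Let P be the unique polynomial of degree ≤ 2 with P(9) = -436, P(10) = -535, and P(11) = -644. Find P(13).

-892

Write P(t) = at^2 + bt + c. Substituting each data point gives a linear system:
  81a + 9b + c = -436
  100a + 10b + c = -535
  121a + 11b + c = -644
Solving the system yields a = -5, b = -4, c = 5.
So P(t) = -5t^2 - 4t + 5.
Then P(13) = -892.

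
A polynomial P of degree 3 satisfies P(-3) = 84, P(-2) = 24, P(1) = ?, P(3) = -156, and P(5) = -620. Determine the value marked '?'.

The 4 known points determine the degree-3 polynomial uniquely.
Write P(s) = as^3 + bs^2 + cs + d. Substituting each data point gives a linear system:
  -27a + 9b - 3c + d = 84
  -8a + 4b - 2c + d = 24
  27a + 9b + 3c + d = -156
  125a + 25b + 5c + d = -620
Solving the system yields a = -4, b = -4, c = -4, d = 0.
So P(s) = -4s^3 - 4s^2 - 4s.
Then P(1) = -12.

-12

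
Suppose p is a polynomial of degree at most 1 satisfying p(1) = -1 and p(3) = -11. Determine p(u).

p(u) = -5u + 4

Write p(u) = au + b. Substituting each data point gives a linear system:
  a + b = -1
  3a + b = -11
Solving the system yields a = -5, b = 4.
So p(u) = -5u + 4.
Check: p(1) = -1. ✓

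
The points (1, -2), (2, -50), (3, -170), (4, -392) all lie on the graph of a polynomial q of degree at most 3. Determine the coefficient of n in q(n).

Write q(n) = an^3 + bn^2 + cn + d. Substituting each data point gives a linear system:
  a + b + c + d = -2
  8a + 4b + 2c + d = -50
  27a + 9b + 3c + d = -170
  64a + 16b + 4c + d = -392
Solving the system yields a = -5, b = -6, c = 5, d = 4.
So q(n) = -5n^3 - 6n^2 + 5n + 4.
The coefficient of n is 5.

5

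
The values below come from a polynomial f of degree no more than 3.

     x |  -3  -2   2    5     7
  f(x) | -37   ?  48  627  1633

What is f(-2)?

4

The 4 known points determine the degree-3 polynomial uniquely.
Write f(x) = ax^3 + bx^2 + cx + d. Substituting each data point gives a linear system:
  -27a + 9b - 3c + d = -37
  8a + 4b + 2c + d = 48
  125a + 25b + 5c + d = 627
  343a + 49b + 7c + d = 1633
Solving the system yields a = 4, b = 6, c = -5, d = 2.
So f(x) = 4x^3 + 6x^2 - 5x + 2.
Then f(-2) = 4.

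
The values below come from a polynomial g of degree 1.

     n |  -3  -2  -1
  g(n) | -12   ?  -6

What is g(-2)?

The 2 known points determine the degree-1 polynomial uniquely.
Write g(n) = an + b. Substituting each data point gives a linear system:
  -3a + b = -12
  -a + b = -6
Solving the system yields a = 3, b = -3.
So g(n) = 3n - 3.
Then g(-2) = -9.

-9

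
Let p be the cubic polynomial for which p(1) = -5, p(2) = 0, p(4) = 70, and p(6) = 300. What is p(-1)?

-15

Write p(t) = at^3 + bt^2 + ct + d. Substituting each data point gives a linear system:
  a + b + c + d = -5
  8a + 4b + 2c + d = 0
  64a + 16b + 4c + d = 70
  216a + 36b + 6c + d = 300
Solving the system yields a = 2, b = -4, c = 3, d = -6.
So p(t) = 2t^3 - 4t^2 + 3t - 6.
Then p(-1) = -15.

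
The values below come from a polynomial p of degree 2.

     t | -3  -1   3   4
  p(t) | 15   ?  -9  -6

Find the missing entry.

-1

The 3 known points determine the degree-2 polynomial uniquely.
Write p(t) = at^2 + bt + c. Substituting each data point gives a linear system:
  9a - 3b + c = 15
  9a + 3b + c = -9
  16a + 4b + c = -6
Solving the system yields a = 1, b = -4, c = -6.
So p(t) = t² - 4t - 6.
Then p(-1) = -1.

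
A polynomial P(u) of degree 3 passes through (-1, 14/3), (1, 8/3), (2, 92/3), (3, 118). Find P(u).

Write P(u) = au^3 + bu^2 + cu + d. Substituting each data point gives a linear system:
  -a + b - c + d = 14/3
  a + b + c + d = 8/3
  8a + 4b + 2c + d = 92/3
  27a + 9b + 3c + d = 118
Solving the system yields a = 5, b = -1/3, c = -6, d = 4.
So P(u) = 5u^3 - (1/3)u^2 - 6u + 4.
Check: P(-1) = 14/3. ✓

P(u) = 5u^3 - (1/3)u^2 - 6u + 4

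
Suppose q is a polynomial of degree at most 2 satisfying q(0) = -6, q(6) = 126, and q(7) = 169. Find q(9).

Write q(n) = an^2 + bn + c. Substituting each data point gives a linear system:
  c = -6
  36a + 6b + c = 126
  49a + 7b + c = 169
Solving the system yields a = 3, b = 4, c = -6.
So q(n) = 3n² + 4n - 6.
Then q(9) = 273.

273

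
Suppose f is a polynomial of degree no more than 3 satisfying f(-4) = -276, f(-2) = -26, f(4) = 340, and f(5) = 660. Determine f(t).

Write f(t) = at^3 + bt^2 + ct + d. Substituting each data point gives a linear system:
  -64a + 16b - 4c + d = -276
  -8a + 4b - 2c + d = -26
  64a + 16b + 4c + d = 340
  125a + 25b + 5c + d = 660
Solving the system yields a = 5, b = 2, c = -3, d = 0.
So f(t) = 5t^3 + 2t^2 - 3t.
Check: f(-2) = -26. ✓

f(t) = 5t^3 + 2t^2 - 3t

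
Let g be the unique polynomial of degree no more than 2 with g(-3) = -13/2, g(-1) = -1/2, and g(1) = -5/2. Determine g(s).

g(s) = -s^2 - s - 1/2

Using the Lagrange interpolation formula with nodes -3, -1, 1:
  L_0(s) = (s + 1)(s - 1) / 8
  L_1(s) = (s + 3)(s - 1) / -4
  L_2(s) = (s + 3)(s + 1) / 8
Then g(s) = -13/2·L_0(s) - 1/2·L_1(s) - 5/2·L_2(s).
Expanding and collecting terms gives g(s) = -s^2 - s - 1/2.
Check: g(1) = -5/2. ✓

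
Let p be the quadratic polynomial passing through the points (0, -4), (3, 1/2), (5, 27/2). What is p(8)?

Using the Lagrange interpolation formula with nodes 0, 3, 5:
  L_0(u) = (u - 3)(u - 5) / 15
  L_1(u) = u(u - 5) / -6
  L_2(u) = u(u - 3) / 10
Then p(u) = -4·L_0(u) + 1/2·L_1(u) + 27/2·L_2(u).
Expanding and collecting terms gives p(u) = u² - (3/2)u - 4.
Evaluating at u = 8: p(8) = 48.

48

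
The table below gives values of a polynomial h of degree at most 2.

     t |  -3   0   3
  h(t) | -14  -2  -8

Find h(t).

Write h(t) = at^2 + bt + c. Substituting each data point gives a linear system:
  9a - 3b + c = -14
  c = -2
  9a + 3b + c = -8
Solving the system yields a = -1, b = 1, c = -2.
So h(t) = -t^2 + t - 2.
Check: h(3) = -8. ✓

h(t) = -t^2 + t - 2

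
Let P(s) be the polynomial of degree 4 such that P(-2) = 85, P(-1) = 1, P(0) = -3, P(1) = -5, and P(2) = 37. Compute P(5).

Forward differences of the values at s = -2, -1, 0, 1, 2:
  P  : 85  1  -3  -5  37
  Δ  : -84  -4  -2  42
  Δ^2: 80  2  44
  Δ^3: -78  42
  Δ^4: 120
The fourth differences are constant, confirming degree 4.
Interpolating (Newton forward form) and evaluating at s = 5 gives P(5) = 2647.

2647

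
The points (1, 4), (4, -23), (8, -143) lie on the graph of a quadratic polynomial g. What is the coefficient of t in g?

6

Write g(t) = at^2 + bt + c. Substituting each data point gives a linear system:
  a + b + c = 4
  16a + 4b + c = -23
  64a + 8b + c = -143
Solving the system yields a = -3, b = 6, c = 1.
So g(t) = -3t^2 + 6t + 1.
The coefficient of t is 6.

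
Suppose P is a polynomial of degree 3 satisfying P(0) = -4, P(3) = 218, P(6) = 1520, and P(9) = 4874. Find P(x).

Using the Lagrange interpolation formula with nodes 0, 3, 6, 9:
  L_0(x) = (x - 3)(x - 6)(x - 9) / -162
  L_1(x) = x(x - 6)(x - 9) / 54
  L_2(x) = x(x - 3)(x - 9) / -54
  L_3(x) = x(x - 3)(x - 6) / 162
Then P(x) = -4·L_0(x) + 218·L_1(x) + 1520·L_2(x) + 4874·L_3(x).
Expanding and collecting terms gives P(x) = 6x^3 + 6x^2 + 2x - 4.
Check: P(6) = 1520. ✓

P(x) = 6x^3 + 6x^2 + 2x - 4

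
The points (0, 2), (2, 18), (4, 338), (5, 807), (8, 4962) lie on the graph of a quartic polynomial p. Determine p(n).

p(n) = n^4 + 2n^3 - 2n^2 - 4n + 2

Write p(n) = an^4 + bn^3 + cn^2 + dn + e. Substituting each data point gives a linear system:
  e = 2
  16a + 8b + 4c + 2d + e = 18
  256a + 64b + 16c + 4d + e = 338
  625a + 125b + 25c + 5d + e = 807
  4096a + 512b + 64c + 8d + e = 4962
Solving the system yields a = 1, b = 2, c = -2, d = -4, e = 2.
So p(n) = n^4 + 2n^3 - 2n^2 - 4n + 2.
Check: p(5) = 807. ✓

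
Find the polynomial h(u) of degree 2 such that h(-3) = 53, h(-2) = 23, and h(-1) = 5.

Using the Lagrange interpolation formula with nodes -3, -2, -1:
  L_0(u) = (u + 2)(u + 1) / 2
  L_1(u) = (u + 3)(u + 1) / -1
  L_2(u) = (u + 3)(u + 2) / 2
Then h(u) = 53·L_0(u) + 23·L_1(u) + 5·L_2(u).
Expanding and collecting terms gives h(u) = 6u^2 - 1.
Check: h(-3) = 53. ✓

h(u) = 6u^2 - 1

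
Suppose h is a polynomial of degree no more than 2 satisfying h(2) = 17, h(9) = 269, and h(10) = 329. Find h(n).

h(n) = 3n^2 + 3n - 1

Write h(n) = an^2 + bn + c. Substituting each data point gives a linear system:
  4a + 2b + c = 17
  81a + 9b + c = 269
  100a + 10b + c = 329
Solving the system yields a = 3, b = 3, c = -1.
So h(n) = 3n^2 + 3n - 1.
Check: h(10) = 329. ✓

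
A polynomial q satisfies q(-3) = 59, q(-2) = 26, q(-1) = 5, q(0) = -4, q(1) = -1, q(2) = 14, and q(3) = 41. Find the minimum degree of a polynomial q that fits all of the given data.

2

Forward differences of the values at u = -3, -2, -1, 0, 1, 2, 3:
  q  : 59  26  5  -4  -1  14  41
  Δ  : -33  -21  -9  3  15  27
  Δ^2: 12  12  12  12  12
  Δ^3: 0  0  0  0
  Δ^4: 0  0  0
  Δ^5: 0  0
  Δ^6: 0
The second differences are constant (12) and nonzero, while all higher differences vanish, so the minimal degree is 2.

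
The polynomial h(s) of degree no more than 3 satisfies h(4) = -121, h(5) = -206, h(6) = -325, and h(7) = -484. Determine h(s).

Using the Lagrange interpolation formula with nodes 4, 5, 6, 7:
  L_0(s) = (s - 5)(s - 6)(s - 7) / -6
  L_1(s) = (s - 4)(s - 6)(s - 7) / 2
  L_2(s) = (s - 4)(s - 5)(s - 7) / -2
  L_3(s) = (s - 4)(s - 5)(s - 6) / 6
Then h(s) = -121·L_0(s) - 206·L_1(s) - 325·L_2(s) - 484·L_3(s).
Expanding and collecting terms gives h(s) = -s^3 - 2s^2 - 6s - 1.
Check: h(4) = -121. ✓

h(s) = -s^3 - 2s^2 - 6s - 1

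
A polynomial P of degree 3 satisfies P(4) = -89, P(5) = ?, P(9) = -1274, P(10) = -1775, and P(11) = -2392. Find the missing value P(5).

-190

The 4 known points determine the degree-3 polynomial uniquely.
Write P(u) = au^3 + bu^2 + cu + d. Substituting each data point gives a linear system:
  64a + 16b + 4c + d = -89
  729a + 81b + 9c + d = -1274
  1000a + 100b + 10c + d = -1775
  1331a + 121b + 11c + d = -2392
Solving the system yields a = -2, b = 2, c = 3, d = -5.
So P(u) = -2u^3 + 2u^2 + 3u - 5.
Then P(5) = -190.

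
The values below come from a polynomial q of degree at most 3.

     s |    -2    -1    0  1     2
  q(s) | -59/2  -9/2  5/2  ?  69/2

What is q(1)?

19/2

The 4 known points determine the degree-3 polynomial uniquely.
Write q(s) = as^3 + bs^2 + cs + d. Substituting each data point gives a linear system:
  -8a + 4b - 2c + d = -59/2
  -a + b - c + d = -9/2
  d = 5/2
  8a + 4b + 2c + d = 69/2
Solving the system yields a = 3, b = 0, c = 4, d = 5/2.
So q(s) = 3s^3 + 4s + 5/2.
Then q(1) = 19/2.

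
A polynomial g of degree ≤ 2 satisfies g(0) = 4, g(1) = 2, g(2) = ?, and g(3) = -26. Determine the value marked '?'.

-8

On equispaced nodes a degree-2 polynomial has vanishing third forward difference, so
  - g(0) + 3·g(1) - 3·g(2) + g(3) = 0.
Substituting the known values and solving for g(2):
  -3·g(2) = 24
  g(2) = -8.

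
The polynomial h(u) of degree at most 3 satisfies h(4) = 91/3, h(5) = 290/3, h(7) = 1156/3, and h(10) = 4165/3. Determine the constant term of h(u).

Write h(u) = au^3 + bu^2 + cu + d. Substituting each data point gives a linear system:
  64a + 16b + 4c + d = 91/3
  125a + 25b + 5c + d = 290/3
  343a + 49b + 7c + d = 1156/3
  1000a + 100b + 10c + d = 4165/3
Solving the system yields a = 2, b = -6, c = -5/3, d = 5.
So h(u) = 2u^3 - 6u^2 - (5/3)u + 5.
The constant term is 5.

5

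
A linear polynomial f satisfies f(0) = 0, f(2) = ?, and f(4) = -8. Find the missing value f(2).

-4

The 2 known points determine the degree-1 polynomial uniquely.
Write f(s) = as + b. Substituting each data point gives a linear system:
  b = 0
  4a + b = -8
Solving the system yields a = -2, b = 0.
So f(s) = -2s.
Then f(2) = -4.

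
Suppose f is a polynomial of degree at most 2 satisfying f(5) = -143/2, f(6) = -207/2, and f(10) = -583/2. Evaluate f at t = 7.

Using the Lagrange interpolation formula with nodes 5, 6, 10:
  L_0(t) = (t - 6)(t - 10) / 5
  L_1(t) = (t - 5)(t - 10) / -4
  L_2(t) = (t - 5)(t - 6) / 20
Then f(t) = -143/2·L_0(t) - 207/2·L_1(t) - 583/2·L_2(t).
Expanding and collecting terms gives f(t) = -3t² + t - 3/2.
Evaluating at t = 7: f(7) = -283/2.

-283/2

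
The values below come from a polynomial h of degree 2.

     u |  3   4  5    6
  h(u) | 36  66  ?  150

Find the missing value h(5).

The 3 known points determine the degree-2 polynomial uniquely.
Write h(u) = au^2 + bu + c. Substituting each data point gives a linear system:
  9a + 3b + c = 36
  16a + 4b + c = 66
  36a + 6b + c = 150
Solving the system yields a = 4, b = 2, c = -6.
So h(u) = 4u² + 2u - 6.
Then h(5) = 104.

104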